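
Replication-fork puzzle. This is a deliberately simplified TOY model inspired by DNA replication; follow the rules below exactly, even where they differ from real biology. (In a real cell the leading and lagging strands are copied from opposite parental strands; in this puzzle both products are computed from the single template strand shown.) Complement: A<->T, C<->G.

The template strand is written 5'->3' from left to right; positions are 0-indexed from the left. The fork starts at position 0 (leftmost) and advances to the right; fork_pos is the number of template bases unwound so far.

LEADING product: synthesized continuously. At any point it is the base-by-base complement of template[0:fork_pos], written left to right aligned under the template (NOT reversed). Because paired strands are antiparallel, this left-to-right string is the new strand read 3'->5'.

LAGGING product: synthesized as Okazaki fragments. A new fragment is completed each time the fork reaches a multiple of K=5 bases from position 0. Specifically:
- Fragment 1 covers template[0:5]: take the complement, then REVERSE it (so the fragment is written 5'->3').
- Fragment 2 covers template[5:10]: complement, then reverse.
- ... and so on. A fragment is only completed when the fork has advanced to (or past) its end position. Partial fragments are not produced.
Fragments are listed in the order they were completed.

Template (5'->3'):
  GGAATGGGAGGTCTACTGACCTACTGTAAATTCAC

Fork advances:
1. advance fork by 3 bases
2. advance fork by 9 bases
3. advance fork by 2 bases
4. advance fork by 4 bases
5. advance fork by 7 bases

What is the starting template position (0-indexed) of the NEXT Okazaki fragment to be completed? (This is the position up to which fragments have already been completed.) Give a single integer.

Step 1: advance 3 -> fork_pos = 0 + 3 = 3. Next multiple of 5 is 5 (not reached); still 0 fragment(s).
Step 2: advance 9 -> fork_pos = 3 + 9 = 12. Reached multiple(s) of 5: 5, 10 -> fragments 1-2 completed (2 total).
Step 3: advance 2 -> fork_pos = 12 + 2 = 14. Next multiple of 5 is 15 (not reached); still 2 fragment(s).
Step 4: advance 4 -> fork_pos = 14 + 4 = 18. Reached multiple(s) of 5: 15 -> fragment 3 completed (3 total).
Step 5: advance 7 -> fork_pos = 18 + 7 = 25. Reached multiple(s) of 5: 20, 25 -> fragments 4-5 completed (5 total).
5 fragment(s) completed, covering template[0:25] (5 x 5 = 25). The next fragment, fragment 6, covers template[25:30], so it starts at position 25.

Answer: 25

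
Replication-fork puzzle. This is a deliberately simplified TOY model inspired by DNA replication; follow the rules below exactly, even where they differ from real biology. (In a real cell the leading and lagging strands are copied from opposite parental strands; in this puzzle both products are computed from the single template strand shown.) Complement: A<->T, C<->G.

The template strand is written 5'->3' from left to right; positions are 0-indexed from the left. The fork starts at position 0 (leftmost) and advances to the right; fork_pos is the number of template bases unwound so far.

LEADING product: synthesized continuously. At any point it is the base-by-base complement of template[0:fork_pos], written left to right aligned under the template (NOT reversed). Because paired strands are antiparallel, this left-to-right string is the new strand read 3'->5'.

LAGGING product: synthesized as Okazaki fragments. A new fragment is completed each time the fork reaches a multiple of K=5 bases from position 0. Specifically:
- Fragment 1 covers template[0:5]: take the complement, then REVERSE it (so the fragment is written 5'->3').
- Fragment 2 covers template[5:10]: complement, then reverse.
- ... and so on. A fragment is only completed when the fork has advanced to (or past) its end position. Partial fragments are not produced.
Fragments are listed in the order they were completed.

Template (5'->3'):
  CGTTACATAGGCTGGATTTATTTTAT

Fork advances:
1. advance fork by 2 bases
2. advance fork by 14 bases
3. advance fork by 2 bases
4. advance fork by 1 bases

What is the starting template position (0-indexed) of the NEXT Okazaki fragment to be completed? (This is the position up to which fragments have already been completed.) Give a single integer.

Step 1: advance 2 -> fork_pos = 0 + 2 = 2. Next multiple of 5 is 5 (not reached); still 0 fragment(s).
Step 2: advance 14 -> fork_pos = 2 + 14 = 16. Reached multiple(s) of 5: 5, 10, 15 -> fragments 1-3 completed (3 total).
Step 3: advance 2 -> fork_pos = 16 + 2 = 18. Next multiple of 5 is 20 (not reached); still 3 fragment(s).
Step 4: advance 1 -> fork_pos = 18 + 1 = 19. Next multiple of 5 is 20 (not reached); still 3 fragment(s).
3 fragment(s) completed, covering template[0:15] (3 x 5 = 15). The next fragment, fragment 4, covers template[15:20], so it starts at position 15.

Answer: 15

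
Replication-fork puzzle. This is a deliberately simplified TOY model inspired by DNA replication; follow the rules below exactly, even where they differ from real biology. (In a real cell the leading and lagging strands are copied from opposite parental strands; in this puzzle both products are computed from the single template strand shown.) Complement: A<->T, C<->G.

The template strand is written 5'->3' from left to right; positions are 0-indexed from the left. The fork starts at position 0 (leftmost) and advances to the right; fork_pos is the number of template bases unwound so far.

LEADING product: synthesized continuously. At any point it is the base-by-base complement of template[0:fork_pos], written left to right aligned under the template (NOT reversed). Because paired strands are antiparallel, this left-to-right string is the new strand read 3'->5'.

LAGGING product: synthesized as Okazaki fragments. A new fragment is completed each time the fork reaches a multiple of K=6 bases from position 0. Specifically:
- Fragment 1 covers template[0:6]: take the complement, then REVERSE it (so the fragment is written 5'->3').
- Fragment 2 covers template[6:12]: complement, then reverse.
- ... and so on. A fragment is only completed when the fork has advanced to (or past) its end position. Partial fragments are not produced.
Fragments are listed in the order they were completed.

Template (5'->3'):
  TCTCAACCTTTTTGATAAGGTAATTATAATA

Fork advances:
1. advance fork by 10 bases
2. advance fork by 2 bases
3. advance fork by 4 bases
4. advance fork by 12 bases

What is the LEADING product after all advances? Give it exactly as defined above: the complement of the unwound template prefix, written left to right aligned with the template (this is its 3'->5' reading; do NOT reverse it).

Step 1: advance 10 -> fork_pos = 0 + 10 = 10.
Step 2: advance 2 -> fork_pos = 10 + 2 = 12.
Step 3: advance 4 -> fork_pos = 12 + 4 = 16.
Step 4: advance 12 -> fork_pos = 16 + 12 = 28.
Unwound prefix: template[0:28] = TCTCAACCTTTTTGATAAGGTAATTATA
Complement it base by base (A<->T, C<->G), keeping left-to-right order:
  [0:5] TCTCA -> AGAGT
  [5:10] ACCTT -> TGGAA
  [10:15] TTTGA -> AAACT
  [15:20] TAAGG -> ATTCC
  [20:25] TAATT -> ATTAA
  [25:28] ATA -> TAT
Concatenate: AGAGTTGGAAAAACTATTCCATTAATAT (length 28; written aligned with the template, i.e. 3'->5').

Answer: AGAGTTGGAAAAACTATTCCATTAATAT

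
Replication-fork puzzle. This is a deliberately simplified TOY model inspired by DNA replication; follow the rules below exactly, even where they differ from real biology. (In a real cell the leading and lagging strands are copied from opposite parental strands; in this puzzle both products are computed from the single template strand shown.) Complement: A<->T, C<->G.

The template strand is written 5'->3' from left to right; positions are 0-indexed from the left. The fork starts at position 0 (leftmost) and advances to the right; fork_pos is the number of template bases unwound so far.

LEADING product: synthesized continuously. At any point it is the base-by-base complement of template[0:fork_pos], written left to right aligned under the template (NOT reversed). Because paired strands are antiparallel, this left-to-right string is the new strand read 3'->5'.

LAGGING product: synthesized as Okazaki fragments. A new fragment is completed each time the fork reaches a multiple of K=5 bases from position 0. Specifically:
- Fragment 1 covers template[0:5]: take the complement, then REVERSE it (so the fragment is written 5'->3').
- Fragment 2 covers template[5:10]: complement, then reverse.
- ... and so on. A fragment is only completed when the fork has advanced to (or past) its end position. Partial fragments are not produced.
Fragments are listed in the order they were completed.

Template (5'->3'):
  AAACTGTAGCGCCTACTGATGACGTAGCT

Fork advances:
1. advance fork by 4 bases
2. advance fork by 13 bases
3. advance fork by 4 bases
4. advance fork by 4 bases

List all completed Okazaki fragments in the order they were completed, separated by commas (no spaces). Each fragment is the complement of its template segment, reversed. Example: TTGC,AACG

Answer: AGTTT,GCTAC,TAGGC,ATCAG,ACGTC

Derivation:
Step 1: advance 4 -> fork_pos = 0 + 4 = 4. Next multiple of 5 is 5 (not reached); still 0 fragment(s).
Step 2: advance 13 -> fork_pos = 4 + 13 = 17. Reached multiple(s) of 5: 5, 10, 15 -> fragments 1-3 completed (3 total).
Step 3: advance 4 -> fork_pos = 17 + 4 = 21. Reached multiple(s) of 5: 20 -> fragment 4 completed (4 total).
Step 4: advance 4 -> fork_pos = 21 + 4 = 25. Reached multiple(s) of 5: 25 -> fragment 5 completed (5 total).
Final fork_pos = 25, so 5 fragment(s) are complete. Build each: template segment -> complement -> reverse.
Fragment 1: template[0:5] = AAACT -> complement TTTGA -> reversed AGTTT
Fragment 2: template[5:10] = GTAGC -> complement CATCG -> reversed GCTAC
Fragment 3: template[10:15] = GCCTA -> complement CGGAT -> reversed TAGGC
Fragment 4: template[15:20] = CTGAT -> complement GACTA -> reversed ATCAG
Fragment 5: template[20:25] = GACGT -> complement CTGCA -> reversed ACGTC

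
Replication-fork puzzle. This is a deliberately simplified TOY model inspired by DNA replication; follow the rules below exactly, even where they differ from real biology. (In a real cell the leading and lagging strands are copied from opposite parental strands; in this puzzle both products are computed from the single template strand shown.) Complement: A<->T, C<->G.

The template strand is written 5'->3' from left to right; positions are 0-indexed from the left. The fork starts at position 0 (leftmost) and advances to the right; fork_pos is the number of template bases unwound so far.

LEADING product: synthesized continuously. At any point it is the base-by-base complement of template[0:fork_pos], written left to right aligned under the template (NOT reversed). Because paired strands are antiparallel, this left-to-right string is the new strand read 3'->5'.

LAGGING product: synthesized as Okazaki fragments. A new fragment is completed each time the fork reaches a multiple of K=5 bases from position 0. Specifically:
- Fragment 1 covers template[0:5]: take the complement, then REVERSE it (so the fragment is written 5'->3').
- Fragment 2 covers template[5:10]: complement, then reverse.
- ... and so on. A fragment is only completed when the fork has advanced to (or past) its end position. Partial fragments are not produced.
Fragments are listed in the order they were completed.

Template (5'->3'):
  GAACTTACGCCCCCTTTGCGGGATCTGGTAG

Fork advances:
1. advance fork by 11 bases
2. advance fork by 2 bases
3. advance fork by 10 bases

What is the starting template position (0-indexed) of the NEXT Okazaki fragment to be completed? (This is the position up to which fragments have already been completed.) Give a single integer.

Step 1: advance 11 -> fork_pos = 0 + 11 = 11. Reached multiple(s) of 5: 5, 10 -> fragments 1-2 completed (2 total).
Step 2: advance 2 -> fork_pos = 11 + 2 = 13. Next multiple of 5 is 15 (not reached); still 2 fragment(s).
Step 3: advance 10 -> fork_pos = 13 + 10 = 23. Reached multiple(s) of 5: 15, 20 -> fragments 3-4 completed (4 total).
4 fragment(s) completed, covering template[0:20] (4 x 5 = 20). The next fragment, fragment 5, covers template[20:25], so it starts at position 20.

Answer: 20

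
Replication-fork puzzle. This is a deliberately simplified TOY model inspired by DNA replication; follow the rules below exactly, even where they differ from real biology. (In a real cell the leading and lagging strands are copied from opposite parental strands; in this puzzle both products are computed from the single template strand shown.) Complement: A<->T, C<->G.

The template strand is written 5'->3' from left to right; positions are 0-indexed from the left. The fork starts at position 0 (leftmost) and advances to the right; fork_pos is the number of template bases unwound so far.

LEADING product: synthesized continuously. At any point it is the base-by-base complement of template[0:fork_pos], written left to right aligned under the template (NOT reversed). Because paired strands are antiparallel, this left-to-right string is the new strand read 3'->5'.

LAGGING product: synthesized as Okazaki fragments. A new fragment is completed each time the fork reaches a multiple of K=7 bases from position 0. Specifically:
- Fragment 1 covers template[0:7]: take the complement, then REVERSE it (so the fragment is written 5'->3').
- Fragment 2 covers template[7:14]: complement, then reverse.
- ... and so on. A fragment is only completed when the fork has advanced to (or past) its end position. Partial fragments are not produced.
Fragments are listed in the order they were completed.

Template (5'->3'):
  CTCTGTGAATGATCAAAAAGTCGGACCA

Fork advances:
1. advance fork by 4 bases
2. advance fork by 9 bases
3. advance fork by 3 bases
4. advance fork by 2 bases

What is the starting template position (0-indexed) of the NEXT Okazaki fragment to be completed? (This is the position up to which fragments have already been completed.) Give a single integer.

Answer: 14

Derivation:
Step 1: advance 4 -> fork_pos = 0 + 4 = 4. Next multiple of 7 is 7 (not reached); still 0 fragment(s).
Step 2: advance 9 -> fork_pos = 4 + 9 = 13. Reached multiple(s) of 7: 7 -> fragment 1 completed (1 total).
Step 3: advance 3 -> fork_pos = 13 + 3 = 16. Reached multiple(s) of 7: 14 -> fragment 2 completed (2 total).
Step 4: advance 2 -> fork_pos = 16 + 2 = 18. Next multiple of 7 is 21 (not reached); still 2 fragment(s).
2 fragment(s) completed, covering template[0:14] (2 x 7 = 14). The next fragment, fragment 3, covers template[14:21], so it starts at position 14.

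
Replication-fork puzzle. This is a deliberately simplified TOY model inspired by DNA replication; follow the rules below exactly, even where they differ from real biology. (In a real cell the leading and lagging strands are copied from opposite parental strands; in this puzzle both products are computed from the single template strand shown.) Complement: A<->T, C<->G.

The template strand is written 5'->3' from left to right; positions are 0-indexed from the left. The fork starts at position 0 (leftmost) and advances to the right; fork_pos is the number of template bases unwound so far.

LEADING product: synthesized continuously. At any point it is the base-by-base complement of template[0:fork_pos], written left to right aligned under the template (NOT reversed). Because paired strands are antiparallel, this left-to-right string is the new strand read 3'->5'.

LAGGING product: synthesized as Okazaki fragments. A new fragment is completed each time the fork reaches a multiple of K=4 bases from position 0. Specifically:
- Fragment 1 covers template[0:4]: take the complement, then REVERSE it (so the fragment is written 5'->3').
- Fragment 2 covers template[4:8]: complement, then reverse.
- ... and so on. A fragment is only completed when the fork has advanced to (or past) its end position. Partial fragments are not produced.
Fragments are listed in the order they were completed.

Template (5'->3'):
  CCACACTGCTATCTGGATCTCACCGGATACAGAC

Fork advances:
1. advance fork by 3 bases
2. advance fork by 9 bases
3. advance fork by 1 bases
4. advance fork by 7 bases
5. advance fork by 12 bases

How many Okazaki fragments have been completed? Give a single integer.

Answer: 8

Derivation:
Step 1: advance 3 -> fork_pos = 0 + 3 = 3. Next multiple of 4 is 4 (not reached); still 0 fragment(s).
Step 2: advance 9 -> fork_pos = 3 + 9 = 12. Reached multiple(s) of 4: 4, 8, 12 -> fragments 1-3 completed (3 total).
Step 3: advance 1 -> fork_pos = 12 + 1 = 13. Next multiple of 4 is 16 (not reached); still 3 fragment(s).
Step 4: advance 7 -> fork_pos = 13 + 7 = 20. Reached multiple(s) of 4: 16, 20 -> fragments 4-5 completed (5 total).
Step 5: advance 12 -> fork_pos = 20 + 12 = 32. Reached multiple(s) of 4: 24, 28, 32 -> fragments 6-8 completed (8 total).
Check: final fork_pos = 32; the multiples of 4 that are <= 32 are 4..32 -> 32 // 4 = 8 completed fragment(s).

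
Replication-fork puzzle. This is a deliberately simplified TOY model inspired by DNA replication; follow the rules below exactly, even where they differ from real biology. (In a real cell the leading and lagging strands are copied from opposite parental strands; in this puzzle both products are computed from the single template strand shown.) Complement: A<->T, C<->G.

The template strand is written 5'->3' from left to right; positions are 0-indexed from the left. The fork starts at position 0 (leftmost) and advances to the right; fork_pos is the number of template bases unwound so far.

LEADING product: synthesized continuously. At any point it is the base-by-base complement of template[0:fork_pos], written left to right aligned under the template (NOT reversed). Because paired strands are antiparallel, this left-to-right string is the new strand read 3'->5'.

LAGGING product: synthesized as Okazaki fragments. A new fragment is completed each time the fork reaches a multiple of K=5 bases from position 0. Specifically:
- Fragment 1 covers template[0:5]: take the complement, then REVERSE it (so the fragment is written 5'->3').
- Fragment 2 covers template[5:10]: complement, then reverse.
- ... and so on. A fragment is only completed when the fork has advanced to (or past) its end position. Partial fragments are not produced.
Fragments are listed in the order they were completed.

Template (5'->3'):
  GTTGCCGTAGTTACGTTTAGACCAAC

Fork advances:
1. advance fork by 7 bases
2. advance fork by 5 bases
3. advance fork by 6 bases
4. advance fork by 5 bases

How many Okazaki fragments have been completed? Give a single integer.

Step 1: advance 7 -> fork_pos = 0 + 7 = 7. Reached multiple(s) of 5: 5 -> fragment 1 completed (1 total).
Step 2: advance 5 -> fork_pos = 7 + 5 = 12. Reached multiple(s) of 5: 10 -> fragment 2 completed (2 total).
Step 3: advance 6 -> fork_pos = 12 + 6 = 18. Reached multiple(s) of 5: 15 -> fragment 3 completed (3 total).
Step 4: advance 5 -> fork_pos = 18 + 5 = 23. Reached multiple(s) of 5: 20 -> fragment 4 completed (4 total).
Check: final fork_pos = 23; the multiples of 5 that are <= 23 are 5..20 -> 23 // 5 = 4 completed fragment(s).

Answer: 4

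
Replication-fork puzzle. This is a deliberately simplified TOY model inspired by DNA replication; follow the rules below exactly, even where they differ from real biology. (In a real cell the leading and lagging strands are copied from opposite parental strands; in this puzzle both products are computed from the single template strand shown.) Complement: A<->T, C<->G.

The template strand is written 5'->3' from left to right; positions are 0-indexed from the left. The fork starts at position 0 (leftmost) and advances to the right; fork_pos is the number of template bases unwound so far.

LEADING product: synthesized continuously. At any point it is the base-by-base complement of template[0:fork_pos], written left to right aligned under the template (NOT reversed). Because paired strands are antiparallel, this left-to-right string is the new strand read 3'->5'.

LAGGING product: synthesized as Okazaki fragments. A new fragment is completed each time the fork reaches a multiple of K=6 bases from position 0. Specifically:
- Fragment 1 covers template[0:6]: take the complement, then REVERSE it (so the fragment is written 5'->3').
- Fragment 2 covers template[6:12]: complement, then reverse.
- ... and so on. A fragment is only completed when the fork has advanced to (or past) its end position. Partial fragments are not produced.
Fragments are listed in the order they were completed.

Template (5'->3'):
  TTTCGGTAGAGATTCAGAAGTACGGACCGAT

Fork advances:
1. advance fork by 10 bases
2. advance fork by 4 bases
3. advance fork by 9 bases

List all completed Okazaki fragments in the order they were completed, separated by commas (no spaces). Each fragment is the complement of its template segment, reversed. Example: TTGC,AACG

Step 1: advance 10 -> fork_pos = 0 + 10 = 10. Reached multiple(s) of 6: 6 -> fragment 1 completed (1 total).
Step 2: advance 4 -> fork_pos = 10 + 4 = 14. Reached multiple(s) of 6: 12 -> fragment 2 completed (2 total).
Step 3: advance 9 -> fork_pos = 14 + 9 = 23. Reached multiple(s) of 6: 18 -> fragment 3 completed (3 total).
Final fork_pos = 23, so 3 fragment(s) are complete. Build each: template segment -> complement -> reverse.
Fragment 1: template[0:6] = TTTCGG -> complement AAAGCC -> reversed CCGAAA
Fragment 2: template[6:12] = TAGAGA -> complement ATCTCT -> reversed TCTCTA
Fragment 3: template[12:18] = TTCAGA -> complement AAGTCT -> reversed TCTGAA

Answer: CCGAAA,TCTCTA,TCTGAA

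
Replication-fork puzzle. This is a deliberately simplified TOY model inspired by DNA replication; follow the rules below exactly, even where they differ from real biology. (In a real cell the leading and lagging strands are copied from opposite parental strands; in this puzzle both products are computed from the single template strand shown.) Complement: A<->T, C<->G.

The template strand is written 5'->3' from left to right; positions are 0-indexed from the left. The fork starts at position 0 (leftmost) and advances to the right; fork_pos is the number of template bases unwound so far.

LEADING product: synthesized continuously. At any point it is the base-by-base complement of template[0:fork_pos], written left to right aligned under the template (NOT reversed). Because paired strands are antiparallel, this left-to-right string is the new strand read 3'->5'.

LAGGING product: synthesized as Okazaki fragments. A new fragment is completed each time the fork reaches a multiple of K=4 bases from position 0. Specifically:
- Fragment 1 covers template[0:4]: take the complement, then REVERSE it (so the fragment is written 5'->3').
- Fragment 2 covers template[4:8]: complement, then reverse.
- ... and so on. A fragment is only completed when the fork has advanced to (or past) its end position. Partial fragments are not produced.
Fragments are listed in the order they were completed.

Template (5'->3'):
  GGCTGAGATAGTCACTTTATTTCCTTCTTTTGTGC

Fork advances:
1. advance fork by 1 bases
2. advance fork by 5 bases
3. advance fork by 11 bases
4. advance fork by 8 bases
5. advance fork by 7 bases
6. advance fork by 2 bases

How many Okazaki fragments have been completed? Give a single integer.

Step 1: advance 1 -> fork_pos = 0 + 1 = 1. Next multiple of 4 is 4 (not reached); still 0 fragment(s).
Step 2: advance 5 -> fork_pos = 1 + 5 = 6. Reached multiple(s) of 4: 4 -> fragment 1 completed (1 total).
Step 3: advance 11 -> fork_pos = 6 + 11 = 17. Reached multiple(s) of 4: 8, 12, 16 -> fragments 2-4 completed (4 total).
Step 4: advance 8 -> fork_pos = 17 + 8 = 25. Reached multiple(s) of 4: 20, 24 -> fragments 5-6 completed (6 total).
Step 5: advance 7 -> fork_pos = 25 + 7 = 32. Reached multiple(s) of 4: 28, 32 -> fragments 7-8 completed (8 total).
Step 6: advance 2 -> fork_pos = 32 + 2 = 34. Next multiple of 4 is 36 (not reached); still 8 fragment(s).
Check: final fork_pos = 34; the multiples of 4 that are <= 34 are 4..32 -> 34 // 4 = 8 completed fragment(s).

Answer: 8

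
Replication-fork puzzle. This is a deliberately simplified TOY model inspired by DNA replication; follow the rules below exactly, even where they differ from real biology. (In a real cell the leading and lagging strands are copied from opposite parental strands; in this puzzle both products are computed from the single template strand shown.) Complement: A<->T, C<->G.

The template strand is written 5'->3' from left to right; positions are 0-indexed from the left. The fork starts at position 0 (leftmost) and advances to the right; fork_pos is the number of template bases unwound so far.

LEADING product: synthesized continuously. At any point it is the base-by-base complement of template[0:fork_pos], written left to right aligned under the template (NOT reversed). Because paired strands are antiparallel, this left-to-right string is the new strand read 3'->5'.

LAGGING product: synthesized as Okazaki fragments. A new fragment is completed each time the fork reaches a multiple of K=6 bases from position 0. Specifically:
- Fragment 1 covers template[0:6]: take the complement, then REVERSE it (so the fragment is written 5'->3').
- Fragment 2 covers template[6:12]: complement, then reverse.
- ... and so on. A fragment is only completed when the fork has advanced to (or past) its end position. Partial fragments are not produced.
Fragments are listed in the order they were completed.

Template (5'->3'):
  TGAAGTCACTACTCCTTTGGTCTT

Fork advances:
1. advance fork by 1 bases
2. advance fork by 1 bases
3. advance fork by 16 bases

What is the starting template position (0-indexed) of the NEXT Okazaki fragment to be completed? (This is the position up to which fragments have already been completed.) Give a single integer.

Answer: 18

Derivation:
Step 1: advance 1 -> fork_pos = 0 + 1 = 1. Next multiple of 6 is 6 (not reached); still 0 fragment(s).
Step 2: advance 1 -> fork_pos = 1 + 1 = 2. Next multiple of 6 is 6 (not reached); still 0 fragment(s).
Step 3: advance 16 -> fork_pos = 2 + 16 = 18. Reached multiple(s) of 6: 6, 12, 18 -> fragments 1-3 completed (3 total).
3 fragment(s) completed, covering template[0:18] (3 x 6 = 18). The next fragment, fragment 4, covers template[18:24], so it starts at position 18.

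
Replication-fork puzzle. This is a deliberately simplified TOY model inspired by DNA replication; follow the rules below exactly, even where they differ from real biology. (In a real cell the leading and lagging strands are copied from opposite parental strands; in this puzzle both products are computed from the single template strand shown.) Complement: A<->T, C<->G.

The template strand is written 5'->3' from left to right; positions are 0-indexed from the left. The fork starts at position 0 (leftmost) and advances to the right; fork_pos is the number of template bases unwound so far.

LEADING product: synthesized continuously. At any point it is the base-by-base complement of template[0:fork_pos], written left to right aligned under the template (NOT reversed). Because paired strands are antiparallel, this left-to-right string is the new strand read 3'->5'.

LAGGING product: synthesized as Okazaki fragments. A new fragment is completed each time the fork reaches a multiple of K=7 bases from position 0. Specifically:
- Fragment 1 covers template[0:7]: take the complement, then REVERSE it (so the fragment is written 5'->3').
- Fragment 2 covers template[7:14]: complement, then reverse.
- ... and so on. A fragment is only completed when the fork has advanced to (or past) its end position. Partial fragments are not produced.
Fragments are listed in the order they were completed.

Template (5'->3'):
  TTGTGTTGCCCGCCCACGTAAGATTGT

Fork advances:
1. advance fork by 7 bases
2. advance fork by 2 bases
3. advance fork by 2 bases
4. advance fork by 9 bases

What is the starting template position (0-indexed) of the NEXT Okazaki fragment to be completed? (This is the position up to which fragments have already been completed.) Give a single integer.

Answer: 14

Derivation:
Step 1: advance 7 -> fork_pos = 0 + 7 = 7. Reached multiple(s) of 7: 7 -> fragment 1 completed (1 total).
Step 2: advance 2 -> fork_pos = 7 + 2 = 9. Next multiple of 7 is 14 (not reached); still 1 fragment(s).
Step 3: advance 2 -> fork_pos = 9 + 2 = 11. Next multiple of 7 is 14 (not reached); still 1 fragment(s).
Step 4: advance 9 -> fork_pos = 11 + 9 = 20. Reached multiple(s) of 7: 14 -> fragment 2 completed (2 total).
2 fragment(s) completed, covering template[0:14] (2 x 7 = 14). The next fragment, fragment 3, covers template[14:21], so it starts at position 14.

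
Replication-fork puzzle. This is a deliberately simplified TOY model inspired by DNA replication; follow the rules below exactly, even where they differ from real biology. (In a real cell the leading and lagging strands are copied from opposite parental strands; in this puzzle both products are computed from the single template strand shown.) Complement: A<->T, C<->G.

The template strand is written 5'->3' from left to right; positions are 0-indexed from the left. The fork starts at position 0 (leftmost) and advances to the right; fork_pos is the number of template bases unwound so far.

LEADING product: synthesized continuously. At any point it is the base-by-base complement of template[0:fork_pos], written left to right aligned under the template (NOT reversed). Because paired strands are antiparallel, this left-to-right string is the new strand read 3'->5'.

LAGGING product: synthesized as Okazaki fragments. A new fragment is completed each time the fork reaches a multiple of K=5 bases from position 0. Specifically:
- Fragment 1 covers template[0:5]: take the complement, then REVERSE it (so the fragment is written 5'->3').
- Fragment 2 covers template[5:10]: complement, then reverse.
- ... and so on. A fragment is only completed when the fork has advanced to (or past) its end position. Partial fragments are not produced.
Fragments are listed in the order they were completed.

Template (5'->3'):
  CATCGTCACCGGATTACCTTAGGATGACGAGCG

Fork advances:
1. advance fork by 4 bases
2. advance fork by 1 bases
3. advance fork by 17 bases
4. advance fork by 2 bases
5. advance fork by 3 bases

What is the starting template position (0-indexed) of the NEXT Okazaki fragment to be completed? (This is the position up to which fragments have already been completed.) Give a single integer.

Answer: 25

Derivation:
Step 1: advance 4 -> fork_pos = 0 + 4 = 4. Next multiple of 5 is 5 (not reached); still 0 fragment(s).
Step 2: advance 1 -> fork_pos = 4 + 1 = 5. Reached multiple(s) of 5: 5 -> fragment 1 completed (1 total).
Step 3: advance 17 -> fork_pos = 5 + 17 = 22. Reached multiple(s) of 5: 10, 15, 20 -> fragments 2-4 completed (4 total).
Step 4: advance 2 -> fork_pos = 22 + 2 = 24. Next multiple of 5 is 25 (not reached); still 4 fragment(s).
Step 5: advance 3 -> fork_pos = 24 + 3 = 27. Reached multiple(s) of 5: 25 -> fragment 5 completed (5 total).
5 fragment(s) completed, covering template[0:25] (5 x 5 = 25). The next fragment, fragment 6, covers template[25:30], so it starts at position 25.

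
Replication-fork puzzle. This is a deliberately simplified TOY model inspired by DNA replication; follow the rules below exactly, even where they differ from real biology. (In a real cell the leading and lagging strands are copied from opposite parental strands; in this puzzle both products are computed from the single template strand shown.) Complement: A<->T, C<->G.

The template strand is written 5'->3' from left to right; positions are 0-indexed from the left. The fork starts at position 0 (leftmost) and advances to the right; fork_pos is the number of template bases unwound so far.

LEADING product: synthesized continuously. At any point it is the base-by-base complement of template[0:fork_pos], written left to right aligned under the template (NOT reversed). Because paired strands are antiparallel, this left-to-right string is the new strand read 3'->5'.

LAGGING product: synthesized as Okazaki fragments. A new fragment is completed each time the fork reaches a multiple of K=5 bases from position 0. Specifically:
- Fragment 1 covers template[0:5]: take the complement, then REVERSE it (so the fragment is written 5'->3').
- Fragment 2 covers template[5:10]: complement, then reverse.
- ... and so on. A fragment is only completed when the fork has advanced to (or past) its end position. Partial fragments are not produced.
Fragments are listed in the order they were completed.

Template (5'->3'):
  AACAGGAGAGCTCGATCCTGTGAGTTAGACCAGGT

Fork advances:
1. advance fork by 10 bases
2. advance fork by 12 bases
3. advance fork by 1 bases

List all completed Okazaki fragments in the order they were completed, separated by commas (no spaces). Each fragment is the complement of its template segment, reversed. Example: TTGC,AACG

Step 1: advance 10 -> fork_pos = 0 + 10 = 10. Reached multiple(s) of 5: 5, 10 -> fragments 1-2 completed (2 total).
Step 2: advance 12 -> fork_pos = 10 + 12 = 22. Reached multiple(s) of 5: 15, 20 -> fragments 3-4 completed (4 total).
Step 3: advance 1 -> fork_pos = 22 + 1 = 23. Next multiple of 5 is 25 (not reached); still 4 fragment(s).
Final fork_pos = 23, so 4 fragment(s) are complete. Build each: template segment -> complement -> reverse.
Fragment 1: template[0:5] = AACAG -> complement TTGTC -> reversed CTGTT
Fragment 2: template[5:10] = GAGAG -> complement CTCTC -> reversed CTCTC
Fragment 3: template[10:15] = CTCGA -> complement GAGCT -> reversed TCGAG
Fragment 4: template[15:20] = TCCTG -> complement AGGAC -> reversed CAGGA

Answer: CTGTT,CTCTC,TCGAG,CAGGA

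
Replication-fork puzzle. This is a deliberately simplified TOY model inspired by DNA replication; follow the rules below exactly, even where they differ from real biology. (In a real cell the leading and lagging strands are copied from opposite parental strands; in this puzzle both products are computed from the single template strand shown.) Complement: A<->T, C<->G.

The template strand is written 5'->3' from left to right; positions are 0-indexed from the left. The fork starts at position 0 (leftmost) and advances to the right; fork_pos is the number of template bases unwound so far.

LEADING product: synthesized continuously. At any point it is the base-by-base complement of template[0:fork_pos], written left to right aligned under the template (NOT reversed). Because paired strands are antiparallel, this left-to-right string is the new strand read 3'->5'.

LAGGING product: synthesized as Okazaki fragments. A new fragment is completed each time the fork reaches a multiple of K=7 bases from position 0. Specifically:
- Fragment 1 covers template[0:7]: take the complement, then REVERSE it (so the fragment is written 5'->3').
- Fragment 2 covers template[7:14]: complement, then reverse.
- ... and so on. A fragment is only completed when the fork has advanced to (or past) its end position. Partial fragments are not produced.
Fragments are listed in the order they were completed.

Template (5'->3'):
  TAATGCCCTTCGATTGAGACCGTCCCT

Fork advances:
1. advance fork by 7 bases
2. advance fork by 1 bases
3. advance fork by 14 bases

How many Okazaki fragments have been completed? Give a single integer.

Step 1: advance 7 -> fork_pos = 0 + 7 = 7. Reached multiple(s) of 7: 7 -> fragment 1 completed (1 total).
Step 2: advance 1 -> fork_pos = 7 + 1 = 8. Next multiple of 7 is 14 (not reached); still 1 fragment(s).
Step 3: advance 14 -> fork_pos = 8 + 14 = 22. Reached multiple(s) of 7: 14, 21 -> fragments 2-3 completed (3 total).
Check: final fork_pos = 22; the multiples of 7 that are <= 22 are 7..21 -> 22 // 7 = 3 completed fragment(s).

Answer: 3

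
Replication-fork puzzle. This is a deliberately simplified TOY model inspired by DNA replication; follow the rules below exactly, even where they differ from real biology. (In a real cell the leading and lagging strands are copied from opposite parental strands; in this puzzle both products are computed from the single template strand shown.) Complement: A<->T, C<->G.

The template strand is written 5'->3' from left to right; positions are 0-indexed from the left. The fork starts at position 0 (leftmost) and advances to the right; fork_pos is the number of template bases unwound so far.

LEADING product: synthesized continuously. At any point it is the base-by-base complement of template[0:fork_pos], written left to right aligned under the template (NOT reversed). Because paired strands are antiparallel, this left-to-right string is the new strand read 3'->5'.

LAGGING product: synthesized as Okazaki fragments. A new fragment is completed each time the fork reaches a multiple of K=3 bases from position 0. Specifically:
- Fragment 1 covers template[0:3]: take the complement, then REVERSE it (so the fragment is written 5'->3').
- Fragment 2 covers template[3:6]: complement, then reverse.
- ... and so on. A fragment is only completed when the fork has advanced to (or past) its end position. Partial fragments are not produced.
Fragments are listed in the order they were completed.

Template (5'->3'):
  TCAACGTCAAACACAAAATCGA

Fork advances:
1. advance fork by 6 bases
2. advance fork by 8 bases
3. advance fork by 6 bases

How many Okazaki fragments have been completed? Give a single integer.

Step 1: advance 6 -> fork_pos = 0 + 6 = 6. Reached multiple(s) of 3: 3, 6 -> fragments 1-2 completed (2 total).
Step 2: advance 8 -> fork_pos = 6 + 8 = 14. Reached multiple(s) of 3: 9, 12 -> fragments 3-4 completed (4 total).
Step 3: advance 6 -> fork_pos = 14 + 6 = 20. Reached multiple(s) of 3: 15, 18 -> fragments 5-6 completed (6 total).
Check: final fork_pos = 20; the multiples of 3 that are <= 20 are 3..18 -> 20 // 3 = 6 completed fragment(s).

Answer: 6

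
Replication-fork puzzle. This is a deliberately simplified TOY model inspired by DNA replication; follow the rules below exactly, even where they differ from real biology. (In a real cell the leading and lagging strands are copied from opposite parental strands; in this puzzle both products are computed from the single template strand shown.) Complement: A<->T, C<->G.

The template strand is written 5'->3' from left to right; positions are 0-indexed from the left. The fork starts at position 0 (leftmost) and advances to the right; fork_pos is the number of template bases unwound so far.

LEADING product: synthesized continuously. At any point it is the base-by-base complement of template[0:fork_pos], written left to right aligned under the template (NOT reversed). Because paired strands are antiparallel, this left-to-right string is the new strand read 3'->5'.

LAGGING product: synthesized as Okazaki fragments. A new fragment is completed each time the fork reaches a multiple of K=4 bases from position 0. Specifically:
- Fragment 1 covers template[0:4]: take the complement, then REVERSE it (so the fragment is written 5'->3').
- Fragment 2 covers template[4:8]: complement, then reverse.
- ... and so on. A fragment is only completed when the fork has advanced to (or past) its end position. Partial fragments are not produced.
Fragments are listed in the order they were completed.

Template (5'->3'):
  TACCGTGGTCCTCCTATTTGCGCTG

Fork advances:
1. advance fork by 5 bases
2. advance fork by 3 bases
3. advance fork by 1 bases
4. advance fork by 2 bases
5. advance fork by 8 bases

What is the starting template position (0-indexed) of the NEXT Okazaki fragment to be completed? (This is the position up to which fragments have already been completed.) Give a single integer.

Answer: 16

Derivation:
Step 1: advance 5 -> fork_pos = 0 + 5 = 5. Reached multiple(s) of 4: 4 -> fragment 1 completed (1 total).
Step 2: advance 3 -> fork_pos = 5 + 3 = 8. Reached multiple(s) of 4: 8 -> fragment 2 completed (2 total).
Step 3: advance 1 -> fork_pos = 8 + 1 = 9. Next multiple of 4 is 12 (not reached); still 2 fragment(s).
Step 4: advance 2 -> fork_pos = 9 + 2 = 11. Next multiple of 4 is 12 (not reached); still 2 fragment(s).
Step 5: advance 8 -> fork_pos = 11 + 8 = 19. Reached multiple(s) of 4: 12, 16 -> fragments 3-4 completed (4 total).
4 fragment(s) completed, covering template[0:16] (4 x 4 = 16). The next fragment, fragment 5, covers template[16:20], so it starts at position 16.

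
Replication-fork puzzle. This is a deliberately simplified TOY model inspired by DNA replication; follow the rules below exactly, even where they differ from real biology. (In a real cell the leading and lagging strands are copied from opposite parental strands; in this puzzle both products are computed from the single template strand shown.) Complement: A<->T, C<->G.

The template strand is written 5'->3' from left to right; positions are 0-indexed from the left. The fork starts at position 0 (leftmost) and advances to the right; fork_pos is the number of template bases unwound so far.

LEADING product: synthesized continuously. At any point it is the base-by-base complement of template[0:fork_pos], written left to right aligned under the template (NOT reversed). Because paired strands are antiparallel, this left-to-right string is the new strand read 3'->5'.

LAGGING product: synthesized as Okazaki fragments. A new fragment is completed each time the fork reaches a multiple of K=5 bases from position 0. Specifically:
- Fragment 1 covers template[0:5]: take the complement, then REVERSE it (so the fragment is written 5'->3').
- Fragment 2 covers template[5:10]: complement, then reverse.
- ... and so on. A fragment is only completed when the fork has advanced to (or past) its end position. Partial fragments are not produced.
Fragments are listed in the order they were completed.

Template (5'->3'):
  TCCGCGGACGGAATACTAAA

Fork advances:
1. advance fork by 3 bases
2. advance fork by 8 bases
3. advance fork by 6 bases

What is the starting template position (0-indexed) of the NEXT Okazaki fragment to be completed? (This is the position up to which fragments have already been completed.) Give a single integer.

Step 1: advance 3 -> fork_pos = 0 + 3 = 3. Next multiple of 5 is 5 (not reached); still 0 fragment(s).
Step 2: advance 8 -> fork_pos = 3 + 8 = 11. Reached multiple(s) of 5: 5, 10 -> fragments 1-2 completed (2 total).
Step 3: advance 6 -> fork_pos = 11 + 6 = 17. Reached multiple(s) of 5: 15 -> fragment 3 completed (3 total).
3 fragment(s) completed, covering template[0:15] (3 x 5 = 15). The next fragment, fragment 4, covers template[15:20], so it starts at position 15.

Answer: 15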